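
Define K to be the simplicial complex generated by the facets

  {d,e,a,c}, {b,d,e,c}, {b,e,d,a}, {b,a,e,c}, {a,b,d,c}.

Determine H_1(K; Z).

Take the total order a < b < c < d < e on the vertex set. Then K (dimension 3) consists of the simplices:

  0-simplices (5): a, b, c, d, e
  1-simplices (10): ab, ac, ad, ae, bc, bd, be, cd, ce, de
  2-simplices (10): abc, abd, abe, acd, ace, ade, bcd, bce, bde, cde
  3-simplices (5): abcd, abce, abde, acde, bcde

Hence C_0 ≅ Z^5, C_1 ≅ Z^10, C_2 ≅ Z^10, C_3 ≅ Z^5.

Boundary ∂_1: C_1 → C_0 sends each edge [p,q] (with p < q) to q − p. For instance
  ∂ce = e − c.
As a 5×10 matrix over Z this has rank 4, with invariant factors (1,1,1,1).

The boundary map ∂_2: C_2 → C_1 acts by ∂[p,q,r] = [q,r] − [p,r] + [p,q]. For instance
  ∂abe = be − ae + ab,
  ∂bde = de − be + bd.
This gives a 10×10 integer matrix of rank 6; reducing to Smith normal form yields diagonal entries (1,1,1,1,1,1).

Boundary ∂_3: C_3 → C_2 sends each 3-simplex σ to the alternating sum Σ_i (−1)^i (σ with its i-th vertex removed). For instance
  ∂bcde = cde − bde + bce − bcd,
  ∂abde = bde − ade + abe − abd.
The 10×5 boundary matrix has rank 4 and Smith normal form diag(1,1,1,1).

Now H_k = ker ∂_k / im ∂_{k+1}, so:

  H_1: rank ker ∂_1 − rank ∂_2 = (10 − 4) − 6 = 0, and the invariant factors of ∂_2 are all 1, so H_1 = 0.

H_1 ≅ 0.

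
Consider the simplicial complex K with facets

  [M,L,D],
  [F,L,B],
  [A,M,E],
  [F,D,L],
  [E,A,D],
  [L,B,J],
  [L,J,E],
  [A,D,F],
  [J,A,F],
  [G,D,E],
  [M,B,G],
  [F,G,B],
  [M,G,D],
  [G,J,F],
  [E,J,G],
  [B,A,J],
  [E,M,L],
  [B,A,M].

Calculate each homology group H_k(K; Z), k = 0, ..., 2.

H_0 ≅ Z,  H_1 ≅ Z ⊕ Z/2Z,  H_2 = 0.

Fix the vertex order A < B < D < E < F < G < J < L < M and write every simplex with vertices in increasing order. Then dim K = 2 and the simplices of K are:

  0-simplices (9): A, B, D, E, F, G, J, L, M
  1-simplices (27): AB, AD, AE, AF, AJ, AM, BF, BG, BJ, BL, BM, DE, DF, DG, DL, DM, EG, EJ, EL, EM, FG, FJ, FL, GJ, GM, JL, LM
  2-simplices (18): ABJ, ABM, ADE, ADF, AEM, AFJ, BFG, BFL, BGM, BJL, DEG, DFL, DGM, DLM, EGJ, EJL, ELM, FGJ

Hence C_0 ≅ Z^9, C_1 ≅ Z^27, C_2 ≅ Z^18.

Boundary ∂_1: C_1 → C_0 is given by ∂[p,q] = [q] − [p]. For instance
  ∂DM = M − D.
The resulting 9×27 matrix has rank 8, and its Smith normal form has invariant factors (1,1,1,1,1,1,1,1).

∂_2: C_2 → C_1 sends each 2-simplex [p,q,r] to [q,r] − [p,r] + [p,q]. For instance
  ∂EGJ = GJ − EJ + EG,
  ∂ADE = DE − AE + AD.
This gives a 27×18 integer matrix of rank 18; reducing to Smith normal form yields diagonal entries (1,1,1,1,1,1,1,1,1,1,1,1,1,1,1,1,1,2).

From H_k ≅ ker(∂_k) / im(∂_{k+1}) we obtain:

  H_0: rank C_0 − rank ∂_1 = 9 − 8 = 1, and the invariant factors of ∂_1 are all 1, so H_0 ≅ Z.
  H_1: rank ker ∂_1 − rank ∂_2 = (27 − 8) − 18 = 1, and ∂_2 has invariant factor 2 > 1, so H_1 ≅ Z ⊕ Z/2Z.
  H_2: rank ker ∂_2 − rank ∂_3 = (18 − 18) − 0 = 0, and there is no ∂_3, so H_2 ≅ 0.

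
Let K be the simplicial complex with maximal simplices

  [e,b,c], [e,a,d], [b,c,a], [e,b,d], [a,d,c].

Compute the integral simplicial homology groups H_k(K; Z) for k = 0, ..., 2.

H_0 ≅ Z,  H_1 ≅ Z,  H_2 = 0.

K has 5 vertices, 10 edges, 5 triangles.
rank ∂_0 = 0, rank ∂_1 = 4 ⇒ b_0 = 5 − 0 − 4 = 1; all invariant factors of ∂_1 are 1 so no torsion. So H_0 ≅ Z.
rank ∂_1 = 4, rank ∂_2 = 5 ⇒ b_1 = 10 − 4 − 5 = 1; all invariant factors of ∂_2 are 1 so no torsion. So H_1 ≅ Z.
rank ∂_2 = 5, rank ∂_3 = 0 ⇒ b_2 = 5 − 5 − 0 = 0. So H_2 ≅ 0.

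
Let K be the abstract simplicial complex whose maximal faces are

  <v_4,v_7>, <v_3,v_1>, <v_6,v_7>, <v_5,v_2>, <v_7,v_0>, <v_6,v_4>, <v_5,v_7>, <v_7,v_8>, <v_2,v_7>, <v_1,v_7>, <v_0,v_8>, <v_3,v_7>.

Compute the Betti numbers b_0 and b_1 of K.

We work with the vertex ordering v_0 < v_1 < v_2 < v_3 < v_4 < v_5 < v_6 < v_7 < v_8. The simplices of K, each written with vertices in increasing order, are:

  0-simplices (9): [v_0], [v_1], [v_2], [v_3], [v_4], [v_5], [v_6], [v_7], [v_8]
  1-simplices (12): [v_0,v_7], [v_0,v_8], [v_1,v_3], [v_1,v_7], [v_2,v_5], [v_2,v_7], [v_3,v_7], [v_4,v_6], [v_4,v_7], [v_5,v_7], [v_6,v_7], [v_7,v_8]

giving chain groups C_0 ≅ Z^9, C_1 ≅ Z^12.

The boundary map ∂_1: C_1 → C_0 sends each edge [p,q] (with p < q) to q − p. For instance
  ∂[v_5,v_7] = [v_7] − [v_5].
As a 9×12 matrix over Z this has rank 8, with invariant factors (1,1,1,1,1,1,1,1).

Reading off H_k = ker ∂_k / im ∂_{k+1}:

  H_0: rank C_0 − rank ∂_1 = 9 − 8 = 1, and the invariant factors of ∂_1 are all 1, so H_0 ≅ Z.
  H_1: rank ker ∂_1 − rank ∂_2 = (12 − 8) − 0 = 4, and there is no ∂_2, so H_1 ≅ Z^4.

Hence the Betti numbers are b_0 = 1, b_1 = 4.

b_0 = 1, b_1 = 4.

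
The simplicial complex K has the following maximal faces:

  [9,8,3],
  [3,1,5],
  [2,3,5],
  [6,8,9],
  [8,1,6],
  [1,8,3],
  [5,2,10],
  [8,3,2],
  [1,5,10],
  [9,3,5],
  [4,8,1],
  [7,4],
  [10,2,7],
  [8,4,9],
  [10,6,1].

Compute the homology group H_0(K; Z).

Take the total order 1 < 2 < 3 < 4 < 5 < 6 < 7 < 8 < 9 < 10 on the vertex set. Then K (dimension 2) consists of the simplices:

  0-simplices (10): [1], [2], [3], [4], [5], [6], [7], [8], [9], [10]
  1-simplices (24): (24 of them)
  2-simplices (14): [1,3,5], [1,3,8], [1,4,8], [1,5,10], [1,6,8], [1,6,10], [2,3,5], [2,3,8], [2,5,10], [2,7,10], [3,5,9], [3,8,9], [4,8,9], [6,8,9]

giving chain groups C_0 ≅ Z^10, C_1 ≅ Z^24, C_2 ≅ Z^14.

∂_1: C_1 → C_0 sends each edge [p,q] (with p < q) to q − p. For instance
  ∂[6,10] = [10] − [6].
This gives a 10×24 integer matrix of rank 9; reducing to Smith normal form yields diagonal entries (1,1,1,1,1,1,1,1,1).

The boundary map ∂_2: C_2 → C_1 sends each 2-simplex [p,q,r] to [q,r] − [p,r] + [p,q]. For instance
  ∂[4,8,9] = [8,9] − [4,9] + [4,8],
  ∂[1,5,10] = [5,10] − [1,10] + [1,5].
As a 24×14 matrix over Z this has rank 14, with invariant factors (1,1,1,1,1,1,1,1,1,1,1,1,1,1).

Now H_k = ker ∂_k / im ∂_{k+1}, so:

  H_0: rank C_0 − rank ∂_1 = 10 − 9 = 1, and the invariant factors of ∂_1 are all 1, so H_0 ≅ Z.

H_0 ≅ Z.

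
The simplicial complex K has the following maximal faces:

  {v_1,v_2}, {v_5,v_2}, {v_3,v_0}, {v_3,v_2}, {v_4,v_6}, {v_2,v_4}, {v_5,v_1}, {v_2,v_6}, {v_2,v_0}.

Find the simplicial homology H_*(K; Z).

H_0 ≅ Z,  H_1 ≅ Z^3.

We work with the vertex ordering v_0 < v_1 < v_2 < v_3 < v_4 < v_5 < v_6. The simplices of K, each written with vertices in increasing order, are:

  0-simplices (7): [v_0], [v_1], [v_2], [v_3], [v_4], [v_5], [v_6]
  1-simplices (9): [v_0,v_2], [v_0,v_3], [v_1,v_2], [v_1,v_5], [v_2,v_3], [v_2,v_4], [v_2,v_5], [v_2,v_6], [v_4,v_6]

so the chain groups are C_0 ≅ Z^7, C_1 ≅ Z^9.

The boundary map ∂_1: C_1 → C_0 is given by ∂[p,q] = [q] − [p].
As a 7×9 matrix over Z this has rank 6, with invariant factors (1,1,1,1,1,1).

Computing H_k = (kernel of ∂_k) / (image of ∂_{k+1}):

  H_0: rank C_0 − rank ∂_1 = 7 − 6 = 1, and the invariant factors of ∂_1 are all 1, so H_0 = Z.
  H_1: rank ker ∂_1 − rank ∂_2 = (9 − 6) − 0 = 3, and there is no ∂_2, so H_1 = Z^3.

(K is a triangulation of a wedge of 3 circles.)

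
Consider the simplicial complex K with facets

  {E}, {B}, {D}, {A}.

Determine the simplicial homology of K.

We work with the vertex ordering A < B < D < E. The simplices of K, each written with vertices in increasing order, are:

  0-simplices (4): A, B, D, E

so the chain groups are C_0 ≅ Z^4.

Computing H_k = (kernel of ∂_k) / (image of ∂_{k+1}):

  H_0: rank C_0 − rank ∂_1 = 4 − 0 = 4, and there is no ∂_1, so H_0 ≅ Z^4.

H_0 ≅ Z^4.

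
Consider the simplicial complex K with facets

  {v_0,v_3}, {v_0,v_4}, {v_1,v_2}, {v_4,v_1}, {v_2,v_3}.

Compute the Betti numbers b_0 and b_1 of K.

b_0 = 1, b_1 = 1.

We work with the vertex ordering v_0 < v_1 < v_2 < v_3 < v_4. The simplices of K, each written with vertices in increasing order, are:

  0-simplices (5): [v_0], [v_1], [v_2], [v_3], [v_4]
  1-simplices (5): [v_0,v_3], [v_0,v_4], [v_1,v_2], [v_1,v_4], [v_2,v_3]

so the chain groups are C_0 ≅ Z^5, C_1 ≅ Z^5.

The boundary map ∂_1: C_1 → C_0 is given by ∂[p,q] = [q] − [p].
The resulting 5×5 matrix has rank 4, and its Smith normal form has invariant factors (1,1,1,1).

From H_k ≅ ker(∂_k) / im(∂_{k+1}) we obtain:

  H_0: rank C_0 − rank ∂_1 = 5 − 4 = 1, and the invariant factors of ∂_1 are all 1, so H_0 = Z.
  H_1: rank ker ∂_1 − rank ∂_2 = (5 − 4) − 0 = 1, and there is no ∂_2, so H_1 = Z.

As a check, the Euler characteristic is 5 − 5 = 0, which agrees with 1 − 1 = 0.

Hence the Betti numbers are b_0 = 1, b_1 = 1.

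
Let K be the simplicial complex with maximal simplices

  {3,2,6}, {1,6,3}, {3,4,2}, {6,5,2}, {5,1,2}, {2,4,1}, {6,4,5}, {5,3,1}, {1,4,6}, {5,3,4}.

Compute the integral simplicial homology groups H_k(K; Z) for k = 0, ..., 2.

H_0 ≅ Z,  H_1 ≅ Z_2,  H_2 = 0.

Fix the vertex order 1 < 2 < 3 < 4 < 5 < 6 and write every simplex with vertices in increasing order. Then dim K = 2 and the simplices of K are:

  0-simplices (6): [1], [2], [3], [4], [5], [6]
  1-simplices (15): [1,2], [1,3], [1,4], [1,5], [1,6], [2,3], [2,4], [2,5], [2,6], [3,4], [3,5], [3,6], [4,5], [4,6], [5,6]
  2-simplices (10): [1,2,4], [1,2,5], [1,3,5], [1,3,6], [1,4,6], [2,3,4], [2,3,6], [2,5,6], [3,4,5], [4,5,6]

giving chain groups C_0 ≅ Z^6, C_1 ≅ Z^15, C_2 ≅ Z^10.

∂_1: C_1 → C_0 sends each edge [p,q] (with p < q) to q − p. For instance
  ∂[4,5] = [5] − [4].
As a 6×15 matrix over Z this has rank 5, with invariant factors (1,1,1,1,1).

Boundary ∂_2: C_2 → C_1 maps a triangle to the signed sum of its edges. For instance
  ∂[1,2,4] = [2,4] − [1,4] + [1,2],
  ∂[1,3,5] = [3,5] − [1,5] + [1,3].
The 15×10 boundary matrix has rank 10 and Smith normal form diag(1,1,1,1,1,1,1,1,1,2).

Reading off H_k = ker ∂_k / im ∂_{k+1}:

  H_0: rank C_0 − rank ∂_1 = 6 − 5 = 1, and the invariant factors of ∂_1 are all 1, so H_0 ≅ Z.
  H_1: rank ker ∂_1 − rank ∂_2 = (15 − 5) − 10 = 0, and ∂_2 has invariant factor 2 > 1, so H_1 ≅ Z_2.
  H_2: rank ker ∂_2 − rank ∂_3 = (10 − 10) − 0 = 0, and there is no ∂_3, so H_2 ≅ 0.

As a check, the Euler characteristic is 6 − 15 + 10 = 1, which agrees with 1 − 0 + 0 = 1.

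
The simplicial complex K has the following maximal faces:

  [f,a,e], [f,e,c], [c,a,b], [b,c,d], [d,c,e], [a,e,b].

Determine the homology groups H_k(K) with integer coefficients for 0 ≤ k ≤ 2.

H_0 ≅ Z,  H_1 ≅ Z,  H_2 = 0.

Take the total order a < b < c < d < e < f on the vertex set. Then K (dimension 2) consists of the simplices:

  0-simplices (6): a, b, c, d, e, f
  1-simplices (12): ab, ac, ae, af, bc, bd, be, cd, ce, cf, de, ef
  2-simplices (6): abc, abe, aef, bcd, cde, cef

so the chain groups are C_0 ≅ Z^6, C_1 ≅ Z^12, C_2 ≅ Z^6.

The boundary map ∂_1: C_1 → C_0 is given by ∂[p,q] = [q] − [p].
This gives a 6×12 integer matrix of rank 5; reducing to Smith normal form yields diagonal entries (1,1,1,1,1).

Boundary ∂_2: C_2 → C_1 sends each 2-simplex [p,q,r] to [q,r] − [p,r] + [p,q]. For instance
  ∂cde = de − ce + cd,
  ∂abe = be − ae + ab.
This gives a 12×6 integer matrix of rank 6; reducing to Smith normal form yields diagonal entries (1,1,1,1,1,1).

Computing H_k = (kernel of ∂_k) / (image of ∂_{k+1}):

  H_0: rank C_0 − rank ∂_1 = 6 − 5 = 1, and the invariant factors of ∂_1 are all 1, so H_0 ≅ Z.
  H_1: rank ker ∂_1 − rank ∂_2 = (12 − 5) − 6 = 1, and the invariant factors of ∂_2 are all 1, so H_1 ≅ Z.
  H_2: rank ker ∂_2 − rank ∂_3 = (6 − 6) − 0 = 0, and there is no ∂_3, so H_2 ≅ 0.

As a check, the Euler characteristic is 6 − 12 + 6 = 0, which agrees with 1 − 1 + 0 = 0.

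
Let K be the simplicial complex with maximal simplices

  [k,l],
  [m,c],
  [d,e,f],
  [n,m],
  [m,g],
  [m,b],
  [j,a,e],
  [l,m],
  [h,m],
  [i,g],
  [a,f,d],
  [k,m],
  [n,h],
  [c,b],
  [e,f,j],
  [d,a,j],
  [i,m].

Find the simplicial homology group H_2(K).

H_2 = 0.

We work with the vertex ordering a < b < c < d < e < f < g < h < i < j < k < l < m < n. The simplices of K, each written with vertices in increasing order, are:

  0-simplices (14): a, b, c, d, e, f, g, h, i, j, k, l, m, n
  1-simplices (22): ad, ae, af, aj, bc, bm, cm, de, df, dj, ef, ej, fj, gi, gm, hm, hn, im, kl, km, lm, mn
  2-simplices (5): adf, adj, aej, def, efj

Hence C_0 ≅ Z^14, C_1 ≅ Z^22, C_2 ≅ Z^5.

The boundary map ∂_1: C_1 → C_0 sends each edge [p,q] (with p < q) to q − p. For instance
  ∂bm = m − b.
The resulting 14×22 matrix has rank 12, and its Smith normal form has invariant factors (1,1,1,1,1,1,1,1,1,1,1,1).

The boundary map ∂_2: C_2 → C_1 sends each 2-simplex [p,q,r] to [q,r] − [p,r] + [p,q]. For instance
  ∂adf = df − af + ad,
  ∂adj = dj − aj + ad.
The resulting 22×5 matrix has rank 5, and its Smith normal form has invariant factors (1,1,1,1,1).

Now H_k = ker ∂_k / im ∂_{k+1}, so:

  H_2: rank ker ∂_2 − rank ∂_3 = (5 − 5) − 0 = 0, and there is no ∂_3, so H_2 = 0.

(K is a triangulation of the disjoint union of a wedge of 4 circles and the Möbius band.)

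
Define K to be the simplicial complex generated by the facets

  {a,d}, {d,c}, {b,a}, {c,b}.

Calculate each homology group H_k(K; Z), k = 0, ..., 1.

H_0 = Z,  H_1 = Z.

K has 4 vertices, 4 edges.
rank ∂_0 = 0, rank ∂_1 = 3 ⇒ b_0 = 4 − 0 − 3 = 1; all invariant factors of ∂_1 are 1 so no torsion. So H_0 ≅ Z.
rank ∂_1 = 3, rank ∂_2 = 0 ⇒ b_1 = 4 − 3 − 0 = 1. So H_1 ≅ Z.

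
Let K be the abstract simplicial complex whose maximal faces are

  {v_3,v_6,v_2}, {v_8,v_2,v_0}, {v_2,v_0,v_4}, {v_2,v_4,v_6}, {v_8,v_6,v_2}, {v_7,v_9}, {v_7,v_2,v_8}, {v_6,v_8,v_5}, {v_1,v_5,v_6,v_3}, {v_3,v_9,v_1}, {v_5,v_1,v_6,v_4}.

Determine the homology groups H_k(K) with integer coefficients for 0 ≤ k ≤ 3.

H_0 = Z,  H_1 = Z,  H_2 = 0,  H_3 = 0.

K has 10 vertices, 23 edges, 15 triangles, 2 3-simplices.
rank ∂_0 = 0, rank ∂_1 = 9 ⇒ b_0 = 10 − 0 − 9 = 1; all invariant factors of ∂_1 are 1 so no torsion. So H_0 = Z.
rank ∂_1 = 9, rank ∂_2 = 13 ⇒ b_1 = 23 − 9 − 13 = 1; all invariant factors of ∂_2 are 1 so no torsion. So H_1 = Z.
rank ∂_2 = 13, rank ∂_3 = 2 ⇒ b_2 = 15 − 13 − 2 = 0; all invariant factors of ∂_3 are 1 so no torsion. So H_2 = 0.
rank ∂_3 = 2, rank ∂_4 = 0 ⇒ b_3 = 2 − 2 − 0 = 0. So H_3 = 0.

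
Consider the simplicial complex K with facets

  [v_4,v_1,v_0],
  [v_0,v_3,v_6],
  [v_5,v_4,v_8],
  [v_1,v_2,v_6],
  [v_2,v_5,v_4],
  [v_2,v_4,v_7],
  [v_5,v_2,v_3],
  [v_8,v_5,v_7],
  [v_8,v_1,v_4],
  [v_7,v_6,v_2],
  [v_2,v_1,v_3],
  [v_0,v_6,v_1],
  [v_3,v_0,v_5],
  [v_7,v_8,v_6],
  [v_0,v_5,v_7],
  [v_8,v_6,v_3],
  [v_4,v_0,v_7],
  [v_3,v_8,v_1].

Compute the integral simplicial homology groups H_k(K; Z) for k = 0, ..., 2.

H_0 = Z,  H_1 = Z ⊕ Z/2Z,  H_2 = 0.

Fix the vertex order v_0 < v_1 < v_2 < v_3 < v_4 < v_5 < v_6 < v_7 < v_8 and write every simplex with vertices in increasing order. Then dim K = 2 and the simplices of K are:

  0-simplices (9): [v_0], [v_1], [v_2], [v_3], [v_4], [v_5], [v_6], [v_7], [v_8]
  1-simplices (27): (27 of them)
  2-simplices (18): (18 of them)

so the chain groups are C_0 ≅ Z^9, C_1 ≅ Z^27, C_2 ≅ Z^18.

∂_1: C_1 → C_0 is given by ∂[p,q] = [q] − [p].
As a 9×27 matrix over Z this has rank 8, with invariant factors (1,1,1,1,1,1,1,1).

Boundary ∂_2: C_2 → C_1 sends each 2-simplex [p,q,r] to [q,r] − [p,r] + [p,q]. For instance
  ∂[v_1,v_3,v_8] = [v_3,v_8] − [v_1,v_8] + [v_1,v_3],
  ∂[v_0,v_1,v_4] = [v_1,v_4] − [v_0,v_4] + [v_0,v_1].
The 27×18 boundary matrix has rank 18 and Smith normal form diag(1,1,1,1,1,1,1,1,1,1,1,1,1,1,1,1,1,2).

From H_k ≅ ker(∂_k) / im(∂_{k+1}) we obtain:

  H_0: rank C_0 − rank ∂_1 = 9 − 8 = 1, and the invariant factors of ∂_1 are all 1, so H_0 ≅ Z.
  H_1: rank ker ∂_1 − rank ∂_2 = (27 − 8) − 18 = 1, and ∂_2 has invariant factor 2 > 1, so H_1 ≅ Z ⊕ Z/2Z.
  H_2: rank ker ∂_2 − rank ∂_3 = (18 − 18) − 0 = 0, and there is no ∂_3, so H_2 ≅ 0.

As a check, the Euler characteristic is 9 − 27 + 18 = 0, which agrees with 1 − 1 + 0 = 0.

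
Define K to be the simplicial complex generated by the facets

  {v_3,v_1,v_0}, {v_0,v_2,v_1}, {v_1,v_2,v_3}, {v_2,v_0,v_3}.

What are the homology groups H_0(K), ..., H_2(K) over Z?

Fix the vertex order v_0 < v_1 < v_2 < v_3 and write every simplex with vertices in increasing order. Then dim K = 2 and the simplices of K are:

  0-simplices (4): [v_0], [v_1], [v_2], [v_3]
  1-simplices (6): [v_0,v_1], [v_0,v_2], [v_0,v_3], [v_1,v_2], [v_1,v_3], [v_2,v_3]
  2-simplices (4): [v_0,v_1,v_2], [v_0,v_1,v_3], [v_0,v_2,v_3], [v_1,v_2,v_3]

Hence C_0 ≅ Z^4, C_1 ≅ Z^6, C_2 ≅ Z^4.

Boundary ∂_1: C_1 → C_0 maps an edge to its endpoints' difference, ∂[p,q] = q − p.
This gives a 4×6 integer matrix of rank 3; reducing to Smith normal form yields diagonal entries (1,1,1).

The boundary map ∂_2: C_2 → C_1 acts by ∂[p,q,r] = [q,r] − [p,r] + [p,q]. For instance
  ∂[v_0,v_1,v_2] = [v_1,v_2] − [v_0,v_2] + [v_0,v_1],
  ∂[v_0,v_1,v_3] = [v_1,v_3] − [v_0,v_3] + [v_0,v_1].
The 6×4 boundary matrix has rank 3 and Smith normal form diag(1,1,1).

Reading off H_k = ker ∂_k / im ∂_{k+1}:

  H_0: rank C_0 − rank ∂_1 = 4 − 3 = 1, and the invariant factors of ∂_1 are all 1, so H_0 = Z.
  H_1: rank ker ∂_1 − rank ∂_2 = (6 − 3) − 3 = 0, and the invariant factors of ∂_2 are all 1, so H_1 = 0.
  H_2: rank ker ∂_2 − rank ∂_3 = (4 − 3) − 0 = 1, and there is no ∂_3, so H_2 = Z.

As a check, the Euler characteristic is 4 − 6 + 4 = 2, which agrees with 1 − 0 + 1 = 2.
(K is a triangulation of the 2-sphere S^2.)

H_0 = Z,  H_1 = 0,  H_2 = Z.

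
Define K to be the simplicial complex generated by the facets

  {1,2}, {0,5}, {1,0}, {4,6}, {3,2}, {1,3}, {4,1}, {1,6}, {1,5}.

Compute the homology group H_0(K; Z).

Fix the vertex order 0 < 1 < 2 < 3 < 4 < 5 < 6 and write every simplex with vertices in increasing order. Then dim K = 1 and the simplices of K are:

  0-simplices (7): [0], [1], [2], [3], [4], [5], [6]
  1-simplices (9): [0,1], [0,5], [1,2], [1,3], [1,4], [1,5], [1,6], [2,3], [4,6]

giving chain groups C_0 ≅ Z^7, C_1 ≅ Z^9.

The boundary map ∂_1: C_1 → C_0 is given by ∂[p,q] = [q] − [p].
The resulting 7×9 matrix has rank 6, and its Smith normal form has invariant factors (1,1,1,1,1,1).

Computing H_k = (kernel of ∂_k) / (image of ∂_{k+1}):

  H_0: rank C_0 − rank ∂_1 = 7 − 6 = 1, and the invariant factors of ∂_1 are all 1, so H_0 ≅ Z.

(K is a triangulation of a wedge of 3 circles.)

H_0 = Z.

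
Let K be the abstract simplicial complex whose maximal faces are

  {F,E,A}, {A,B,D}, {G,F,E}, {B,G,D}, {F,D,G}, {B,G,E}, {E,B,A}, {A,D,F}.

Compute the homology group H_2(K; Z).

Order the vertices as A < B < D < E < F < G. Listing each simplex with vertices in this order, K has dimension 2 with simplices:

  0-simplices (6): A, B, D, E, F, G
  1-simplices (12): AB, AD, AE, AF, BD, BE, BG, DF, DG, EF, EG, FG
  2-simplices (8): ABD, ABE, ADF, AEF, BDG, BEG, DFG, EFG

so the chain groups are C_0 ≅ Z^6, C_1 ≅ Z^12, C_2 ≅ Z^8.

∂_1: C_1 → C_0 is given by ∂[p,q] = [q] − [p]. For instance
  ∂BD = D − B.
The resulting 6×12 matrix has rank 5, and its Smith normal form has invariant factors (1,1,1,1,1).

The boundary map ∂_2: C_2 → C_1 acts by ∂[p,q,r] = [q,r] − [p,r] + [p,q]. For instance
  ∂AEF = EF − AF + AE,
  ∂ADF = DF − AF + AD.
This gives a 12×8 integer matrix of rank 7; reducing to Smith normal form yields diagonal entries (1,1,1,1,1,1,1).

Reading off H_k = ker ∂_k / im ∂_{k+1}:

  H_2: rank ker ∂_2 − rank ∂_3 = (8 − 7) − 0 = 1, and there is no ∂_3, so H_2 ≅ Z.

(K is a triangulation of the 2-sphere S^2.)

H_2 = Z.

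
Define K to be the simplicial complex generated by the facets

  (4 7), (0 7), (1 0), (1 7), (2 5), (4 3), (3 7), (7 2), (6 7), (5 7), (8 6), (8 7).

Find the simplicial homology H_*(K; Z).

H_0 = Z,  H_1 = Z^4.

Fix the vertex order 0 < 1 < 2 < 3 < 4 < 5 < 6 < 7 < 8 and write every simplex with vertices in increasing order. Then dim K = 1 and the simplices of K are:

  0-simplices (9): [0], [1], [2], [3], [4], [5], [6], [7], [8]
  1-simplices (12): [0,1], [0,7], [1,7], [2,5], [2,7], [3,4], [3,7], [4,7], [5,7], [6,7], [6,8], [7,8]

Hence C_0 ≅ Z^9, C_1 ≅ Z^12.

Boundary ∂_1: C_1 → C_0 sends each edge [p,q] (with p < q) to q − p.
The resulting 9×12 matrix has rank 8, and its Smith normal form has invariant factors (1,1,1,1,1,1,1,1).

Now H_k = ker ∂_k / im ∂_{k+1}, so:

  H_0: rank C_0 − rank ∂_1 = 9 − 8 = 1, and the invariant factors of ∂_1 are all 1, so H_0 = Z.
  H_1: rank ker ∂_1 − rank ∂_2 = (12 − 8) − 0 = 4, and there is no ∂_2, so H_1 = Z^4.

As a check, the Euler characteristic is 9 − 12 = -3, which agrees with 1 − 4 = -3.
(K is a triangulation of a wedge of 4 circles.)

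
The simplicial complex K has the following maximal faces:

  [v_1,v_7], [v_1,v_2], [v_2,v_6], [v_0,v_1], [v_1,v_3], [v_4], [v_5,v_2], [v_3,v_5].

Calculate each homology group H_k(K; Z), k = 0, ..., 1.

Order the vertices as v_0 < v_1 < v_2 < v_3 < v_4 < v_5 < v_6 < v_7. Listing each simplex with vertices in this order, K has dimension 1 with simplices:

  0-simplices (8): [v_0], [v_1], [v_2], [v_3], [v_4], [v_5], [v_6], [v_7]
  1-simplices (7): [v_0,v_1], [v_1,v_2], [v_1,v_3], [v_1,v_7], [v_2,v_5], [v_2,v_6], [v_3,v_5]

so the chain groups are C_0 ≅ Z^8, C_1 ≅ Z^7.

The boundary map ∂_1: C_1 → C_0 maps an edge to its endpoints' difference, ∂[p,q] = q − p. For instance
  ∂[v_2,v_5] = [v_5] − [v_2].
As a 8×7 matrix over Z this has rank 6, with invariant factors (1,1,1,1,1,1).

Now H_k = ker ∂_k / im ∂_{k+1}, so:

  H_0: rank C_0 − rank ∂_1 = 8 − 6 = 2, and the invariant factors of ∂_1 are all 1, so H_0 ≅ Z^2.
  H_1: rank ker ∂_1 − rank ∂_2 = (7 − 6) − 0 = 1, and there is no ∂_2, so H_1 ≅ Z.

As a check, the Euler characteristic is 8 − 7 = 1, which agrees with 2 − 1 = 1.

H_0 = Z^2,  H_1 = Z.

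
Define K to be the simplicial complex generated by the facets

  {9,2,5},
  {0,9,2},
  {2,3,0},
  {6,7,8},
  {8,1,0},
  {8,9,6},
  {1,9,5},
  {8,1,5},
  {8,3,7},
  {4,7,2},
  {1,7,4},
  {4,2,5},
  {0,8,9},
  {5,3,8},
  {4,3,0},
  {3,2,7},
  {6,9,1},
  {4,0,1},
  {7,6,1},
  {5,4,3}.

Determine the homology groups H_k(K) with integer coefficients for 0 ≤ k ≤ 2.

Take the total order 0 < 1 < 2 < 3 < 4 < 5 < 6 < 7 < 8 < 9 on the vertex set. Then K (dimension 2) consists of the simplices:

  0-simplices (10): [0], [1], [2], [3], [4], [5], [6], [7], [8], [9]
  1-simplices (30): (30 of them)
  2-simplices (20): (20 of them)

giving chain groups C_0 ≅ Z^10, C_1 ≅ Z^30, C_2 ≅ Z^20.

∂_1: C_1 → C_0 is given by ∂[p,q] = [q] − [p]. For instance
  ∂[2,9] = [9] − [2].
The 10×30 boundary matrix has rank 9 and Smith normal form diag(1,1,1,1,1,1,1,1,1).

The boundary map ∂_2: C_2 → C_1 acts by ∂[p,q,r] = [q,r] − [p,r] + [p,q]. For instance
  ∂[1,5,8] = [5,8] − [1,8] + [1,5],
  ∂[6,7,8] = [7,8] − [6,8] + [6,7].
The resulting 30×20 matrix has rank 20, and its Smith normal form has invariant factors (1,1,1,1,1,1,1,1,1,1,1,1,1,1,1,1,1,1,1,2).

Computing H_k = (kernel of ∂_k) / (image of ∂_{k+1}):

  H_0: rank C_0 − rank ∂_1 = 10 − 9 = 1, and the invariant factors of ∂_1 are all 1, so H_0 = Z.
  H_1: rank ker ∂_1 − rank ∂_2 = (30 − 9) − 20 = 1, and ∂_2 has invariant factor 2 > 1, so H_1 = Z ⊕ Z_2.
  H_2: rank ker ∂_2 − rank ∂_3 = (20 − 20) − 0 = 0, and there is no ∂_3, so H_2 = 0.

(K is a triangulation of the Klein bottle.)

H_0 = Z,  H_1 = Z ⊕ Z_2,  H_2 = 0.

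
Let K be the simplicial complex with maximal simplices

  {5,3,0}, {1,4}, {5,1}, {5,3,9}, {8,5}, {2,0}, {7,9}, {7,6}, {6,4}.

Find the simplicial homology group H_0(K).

We work with the vertex ordering 0 < 1 < 2 < 3 < 4 < 5 < 6 < 7 < 8 < 9. The simplices of K, each written with vertices in increasing order, are:

  0-simplices (10): [0], [1], [2], [3], [4], [5], [6], [7], [8], [9]
  1-simplices (12): [0,2], [0,3], [0,5], [1,4], [1,5], [3,5], [3,9], [4,6], [5,8], [5,9], [6,7], [7,9]
  2-simplices (2): [0,3,5], [3,5,9]

Hence C_0 ≅ Z^10, C_1 ≅ Z^12, C_2 ≅ Z^2.

Boundary ∂_1: C_1 → C_0 sends each edge [p,q] (with p < q) to q − p. For instance
  ∂[5,8] = [8] − [5].
As a 10×12 matrix over Z this has rank 9, with invariant factors (1,1,1,1,1,1,1,1,1).

The boundary map ∂_2: C_2 → C_1 sends each 2-simplex [p,q,r] to [q,r] − [p,r] + [p,q]. For instance
  ∂[3,5,9] = [5,9] − [3,9] + [3,5],
  ∂[0,3,5] = [3,5] − [0,5] + [0,3].
The resulting 12×2 matrix has rank 2, and its Smith normal form has invariant factors (1,1).

Reading off H_k = ker ∂_k / im ∂_{k+1}:

  H_0: rank C_0 − rank ∂_1 = 10 − 9 = 1, and the invariant factors of ∂_1 are all 1, so H_0 = Z.

H_0 = Z.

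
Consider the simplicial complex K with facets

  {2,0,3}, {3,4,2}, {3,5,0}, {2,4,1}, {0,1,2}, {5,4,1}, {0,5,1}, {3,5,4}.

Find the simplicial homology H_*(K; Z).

We work with the vertex ordering 0 < 1 < 2 < 3 < 4 < 5. The simplices of K, each written with vertices in increasing order, are:

  0-simplices (6): [0], [1], [2], [3], [4], [5]
  1-simplices (12): [0,1], [0,2], [0,3], [0,5], [1,2], [1,4], [1,5], [2,3], [2,4], [3,4], [3,5], [4,5]
  2-simplices (8): [0,1,2], [0,1,5], [0,2,3], [0,3,5], [1,2,4], [1,4,5], [2,3,4], [3,4,5]

giving chain groups C_0 ≅ Z^6, C_1 ≅ Z^12, C_2 ≅ Z^8.

Boundary ∂_1: C_1 → C_0 is given by ∂[p,q] = [q] − [p]. For instance
  ∂[3,4] = [4] − [3].
The resulting 6×12 matrix has rank 5, and its Smith normal form has invariant factors (1,1,1,1,1).

∂_2: C_2 → C_1 acts by ∂[p,q,r] = [q,r] − [p,r] + [p,q]. For instance
  ∂[2,3,4] = [3,4] − [2,4] + [2,3],
  ∂[3,4,5] = [4,5] − [3,5] + [3,4].
The 12×8 boundary matrix has rank 7 and Smith normal form diag(1,1,1,1,1,1,1).

From H_k ≅ ker(∂_k) / im(∂_{k+1}) we obtain:

  H_0: rank C_0 − rank ∂_1 = 6 − 5 = 1, and the invariant factors of ∂_1 are all 1, so H_0 = Z.
  H_1: rank ker ∂_1 − rank ∂_2 = (12 − 5) − 7 = 0, and the invariant factors of ∂_2 are all 1, so H_1 = 0.
  H_2: rank ker ∂_2 − rank ∂_3 = (8 − 7) − 0 = 1, and there is no ∂_3, so H_2 = Z.

(K is a triangulation of the 2-sphere S^2.)

H_0 = Z,  H_1 = 0,  H_2 = Z.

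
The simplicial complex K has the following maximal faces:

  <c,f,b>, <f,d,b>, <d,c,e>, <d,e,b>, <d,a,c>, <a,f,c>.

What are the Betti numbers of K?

b_0 = 1, b_1 = 1, b_2 = 0.

Order the vertices as a < b < c < d < e < f. Listing each simplex with vertices in this order, K has dimension 2 with simplices:

  0-simplices (6): a, b, c, d, e, f
  1-simplices (12): ac, ad, af, bc, bd, be, bf, cd, ce, cf, de, df
  2-simplices (6): acd, acf, bcf, bde, bdf, cde

so the chain groups are C_0 ≅ Z^6, C_1 ≅ Z^12, C_2 ≅ Z^6.

The boundary map ∂_1: C_1 → C_0 is given by ∂[p,q] = [q] − [p].
This gives a 6×12 integer matrix of rank 5; reducing to Smith normal form yields diagonal entries (1,1,1,1,1).

Boundary ∂_2: C_2 → C_1 sends each 2-simplex [p,q,r] to [q,r] − [p,r] + [p,q]. For instance
  ∂acf = cf − af + ac,
  ∂bcf = cf − bf + bc.
As a 12×6 matrix over Z this has rank 6, with invariant factors (1,1,1,1,1,1).

Reading off H_k = ker ∂_k / im ∂_{k+1}:

  H_0: rank C_0 − rank ∂_1 = 6 − 5 = 1, and the invariant factors of ∂_1 are all 1, so H_0 ≅ Z.
  H_1: rank ker ∂_1 − rank ∂_2 = (12 − 5) − 6 = 1, and the invariant factors of ∂_2 are all 1, so H_1 ≅ Z.
  H_2: rank ker ∂_2 − rank ∂_3 = (6 − 6) − 0 = 0, and there is no ∂_3, so H_2 ≅ 0.

As a check, the Euler characteristic is 6 − 12 + 6 = 0, which agrees with 1 − 1 + 0 = 0.
(K is a triangulation of the cylinder S^1 x I.)

Hence the Betti numbers are b_0 = 1, b_1 = 1, b_2 = 0.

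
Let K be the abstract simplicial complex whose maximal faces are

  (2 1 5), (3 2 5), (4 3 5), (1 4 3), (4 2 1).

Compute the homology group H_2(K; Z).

Order the vertices as 1 < 2 < 3 < 4 < 5. Listing each simplex with vertices in this order, K has dimension 2 with simplices:

  0-simplices (5): [1], [2], [3], [4], [5]
  1-simplices (10): [1,2], [1,3], [1,4], [1,5], [2,3], [2,4], [2,5], [3,4], [3,5], [4,5]
  2-simplices (5): [1,2,4], [1,2,5], [1,3,4], [2,3,5], [3,4,5]

giving chain groups C_0 ≅ Z^5, C_1 ≅ Z^10, C_2 ≅ Z^5.

Boundary ∂_1: C_1 → C_0 is given by ∂[p,q] = [q] − [p].
The 5×10 boundary matrix has rank 4 and Smith normal form diag(1,1,1,1).

The boundary map ∂_2: C_2 → C_1 sends each 2-simplex [p,q,r] to [q,r] − [p,r] + [p,q]. For instance
  ∂[1,3,4] = [3,4] − [1,4] + [1,3],
  ∂[3,4,5] = [4,5] − [3,5] + [3,4].
This gives a 10×5 integer matrix of rank 5; reducing to Smith normal form yields diagonal entries (1,1,1,1,1).

From H_k ≅ ker(∂_k) / im(∂_{k+1}) we obtain:

  H_2: rank ker ∂_2 − rank ∂_3 = (5 − 5) − 0 = 0, and there is no ∂_3, so H_2 = 0.

H_2 ≅ 0.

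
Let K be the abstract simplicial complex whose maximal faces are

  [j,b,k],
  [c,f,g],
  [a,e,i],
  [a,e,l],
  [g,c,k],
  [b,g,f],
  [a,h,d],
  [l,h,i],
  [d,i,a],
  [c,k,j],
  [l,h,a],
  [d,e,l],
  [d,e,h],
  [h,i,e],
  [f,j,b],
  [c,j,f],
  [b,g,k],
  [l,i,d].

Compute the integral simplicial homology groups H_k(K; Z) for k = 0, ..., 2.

H_0 ≅ Z^2,  H_1 ≅ Z/2,  H_2 ≅ Z.

Take the total order a < b < c < d < e < f < g < h < i < j < k < l on the vertex set. Then K (dimension 2) consists of the simplices:

  0-simplices (12): a, b, c, d, e, f, g, h, i, j, k, l
  1-simplices (27): ad, ae, ah, ai, al, bf, bg, bj, bk, cf, cg, cj, ck, de, dh, di, dl, eh, ei, el, fg, fj, gk, hi, hl, il, jk
  2-simplices (18): adh, adi, aei, ael, ahl, bfg, bfj, bgk, bjk, cfg, cfj, cgk, cjk, deh, del, dil, ehi, hil

Hence C_0 ≅ Z^12, C_1 ≅ Z^27, C_2 ≅ Z^18.

Boundary ∂_1: C_1 → C_0 maps an edge to its endpoints' difference, ∂[p,q] = q − p. For instance
  ∂ah = h − a.
The 12×27 boundary matrix has rank 10 and Smith normal form diag(1,1,1,1,1,1,1,1,1,1).

∂_2: C_2 → C_1 sends each 2-simplex [p,q,r] to [q,r] − [p,r] + [p,q]. For instance
  ∂ahl = hl − al + ah,
  ∂bgk = gk − bk + bg.
As a 27×18 matrix over Z this has rank 17, with invariant factors (1,1,1,1,1,1,1,1,1,1,1,1,1,1,1,1,2).

Now H_k = ker ∂_k / im ∂_{k+1}, so:

  H_0: rank C_0 − rank ∂_1 = 12 − 10 = 2, and the invariant factors of ∂_1 are all 1, so H_0 = Z^2.
  H_1: rank ker ∂_1 − rank ∂_2 = (27 − 10) − 17 = 0, and ∂_2 has invariant factor 2 > 1, so H_1 = Z/2.
  H_2: rank ker ∂_2 − rank ∂_3 = (18 − 17) − 0 = 1, and there is no ∂_3, so H_2 = Z.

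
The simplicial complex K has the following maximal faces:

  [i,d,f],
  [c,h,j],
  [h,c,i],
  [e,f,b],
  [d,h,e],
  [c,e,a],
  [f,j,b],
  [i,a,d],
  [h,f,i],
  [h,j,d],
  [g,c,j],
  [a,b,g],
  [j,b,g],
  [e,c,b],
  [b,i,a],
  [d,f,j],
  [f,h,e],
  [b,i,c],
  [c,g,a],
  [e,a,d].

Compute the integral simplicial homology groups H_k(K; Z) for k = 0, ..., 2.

H_0 = Z,  H_1 = Z ⊕ Z/2Z,  H_2 = 0.

Take the total order a < b < c < d < e < f < g < h < i < j on the vertex set. Then K (dimension 2) consists of the simplices:

  0-simplices (10): a, b, c, d, e, f, g, h, i, j
  1-simplices (30): ab, ac, ad, ae, ag, ai, bc, be, bf, bg, bi, bj, ce, cg, ch, ci, cj, de, df, dh, di, dj, ef, eh, fh, fi, fj, gj, hi, hj
  2-simplices (20): abg, abi, ace, acg, ade, adi, bce, bci, bef, bfj, bgj, cgj, chi, chj, deh, dfi, dfj, dhj, efh, fhi

so the chain groups are C_0 ≅ Z^10, C_1 ≅ Z^30, C_2 ≅ Z^20.

Boundary ∂_1: C_1 → C_0 maps an edge to its endpoints' difference, ∂[p,q] = q − p.
The resulting 10×30 matrix has rank 9, and its Smith normal form has invariant factors (1,1,1,1,1,1,1,1,1).

∂_2: C_2 → C_1 sends each 2-simplex [p,q,r] to [q,r] − [p,r] + [p,q]. For instance
  ∂dfj = fj − dj + df,
  ∂abg = bg − ag + ab.
The 30×20 boundary matrix has rank 20 and Smith normal form diag(1,1,1,1,1,1,1,1,1,1,1,1,1,1,1,1,1,1,1,2).

Now H_k = ker ∂_k / im ∂_{k+1}, so:

  H_0: rank C_0 − rank ∂_1 = 10 − 9 = 1, and the invariant factors of ∂_1 are all 1, so H_0 ≅ Z.
  H_1: rank ker ∂_1 − rank ∂_2 = (30 − 9) − 20 = 1, and ∂_2 has invariant factor 2 > 1, so H_1 ≅ Z ⊕ Z/2Z.
  H_2: rank ker ∂_2 − rank ∂_3 = (20 − 20) − 0 = 0, and there is no ∂_3, so H_2 ≅ 0.

(K is a triangulation of the Klein bottle.)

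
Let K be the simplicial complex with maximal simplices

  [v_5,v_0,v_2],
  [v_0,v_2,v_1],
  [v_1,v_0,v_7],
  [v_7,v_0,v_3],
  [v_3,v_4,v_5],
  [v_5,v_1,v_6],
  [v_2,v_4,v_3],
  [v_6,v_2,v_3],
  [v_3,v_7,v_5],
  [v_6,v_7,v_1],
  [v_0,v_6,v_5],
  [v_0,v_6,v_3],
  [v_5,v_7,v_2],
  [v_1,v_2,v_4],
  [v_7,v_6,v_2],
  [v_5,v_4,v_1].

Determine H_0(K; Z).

Fix the vertex order v_0 < v_1 < v_2 < v_3 < v_4 < v_5 < v_6 < v_7 and write every simplex with vertices in increasing order. Then dim K = 2 and the simplices of K are:

  0-simplices (8): [v_0], [v_1], [v_2], [v_3], [v_4], [v_5], [v_6], [v_7]
  1-simplices (24): (24 of them)
  2-simplices (16): (16 of them)

Hence C_0 ≅ Z^8, C_1 ≅ Z^24, C_2 ≅ Z^16.

The boundary map ∂_1: C_1 → C_0 is given by ∂[p,q] = [q] − [p].
The resulting 8×24 matrix has rank 7, and its Smith normal form has invariant factors (1,1,1,1,1,1,1).

∂_2: C_2 → C_1 acts by ∂[p,q,r] = [q,r] − [p,r] + [p,q]. For instance
  ∂[v_2,v_5,v_7] = [v_5,v_7] − [v_2,v_7] + [v_2,v_5],
  ∂[v_2,v_3,v_6] = [v_3,v_6] − [v_2,v_6] + [v_2,v_3].
This gives a 24×16 integer matrix of rank 15; reducing to Smith normal form yields diagonal entries (1,1,1,1,1,1,1,1,1,1,1,1,1,1,1).

Now H_k = ker ∂_k / im ∂_{k+1}, so:

  H_0: rank C_0 − rank ∂_1 = 8 − 7 = 1, and the invariant factors of ∂_1 are all 1, so H_0 = Z.

H_0 = Z.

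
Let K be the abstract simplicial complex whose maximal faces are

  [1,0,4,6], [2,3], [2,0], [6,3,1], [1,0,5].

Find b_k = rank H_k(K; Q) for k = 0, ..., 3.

Fix the vertex order 0 < 1 < 2 < 3 < 4 < 5 < 6 and write every simplex with vertices in increasing order. Then dim K = 3 and the simplices of K are:

  0-simplices (7): [0], [1], [2], [3], [4], [5], [6]
  1-simplices (12): [0,1], [0,2], [0,4], [0,5], [0,6], [1,3], [1,4], [1,5], [1,6], [2,3], [3,6], [4,6]
  2-simplices (6): [0,1,4], [0,1,5], [0,1,6], [0,4,6], [1,3,6], [1,4,6]
  3-simplices (1): [0,1,4,6]

Hence C_0 ≅ Z^7, C_1 ≅ Z^12, C_2 ≅ Z^6, C_3 ≅ Z^1.

∂_1: C_1 → C_0 maps an edge to its endpoints' difference, ∂[p,q] = q − p. For instance
  ∂[0,1] = [1] − [0].
The 7×12 boundary matrix has rank 6 and Smith normal form diag(1,1,1,1,1,1).

Boundary ∂_2: C_2 → C_1 maps a triangle to the signed sum of its edges. For instance
  ∂[0,4,6] = [4,6] − [0,6] + [0,4],
  ∂[1,3,6] = [3,6] − [1,6] + [1,3].
As a 12×6 matrix over Z this has rank 5, with invariant factors (1,1,1,1,1).

∂_3: C_3 → C_2 sends each 3-simplex σ to the alternating sum Σ_i (−1)^i (σ with its i-th vertex removed). For instance
  ∂[0,1,4,6] = [1,4,6] − [0,4,6] + [0,1,6] − [0,1,4].
The resulting 6×1 matrix has rank 1, and its Smith normal form has invariant factors (1).

Computing H_k = (kernel of ∂_k) / (image of ∂_{k+1}):

  H_0: rank C_0 − rank ∂_1 = 7 − 6 = 1, and the invariant factors of ∂_1 are all 1, so H_0 ≅ Z.
  H_1: rank ker ∂_1 − rank ∂_2 = (12 − 6) − 5 = 1, and the invariant factors of ∂_2 are all 1, so H_1 ≅ Z.
  H_2: rank ker ∂_2 − rank ∂_3 = (6 − 5) − 1 = 0, and the invariant factors of ∂_3 are all 1, so H_2 ≅ 0.
  H_3: rank ker ∂_3 − rank ∂_4 = (1 − 1) − 0 = 0, and there is no ∂_4, so H_3 ≅ 0.

As a check, the Euler characteristic is 7 − 12 + 6 − 1 = 0, which agrees with 1 − 1 + 0 − 0 = 0.

Hence the Betti numbers are b_0 = 1, b_1 = 1, b_2 = 0, b_3 = 0.

b_0 = 1, b_1 = 1, b_2 = 0, b_3 = 0.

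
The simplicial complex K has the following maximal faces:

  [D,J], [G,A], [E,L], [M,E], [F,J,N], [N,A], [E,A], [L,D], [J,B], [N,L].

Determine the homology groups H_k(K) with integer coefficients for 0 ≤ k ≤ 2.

K has 10 vertices, 12 edges, 1 triangle.
rank ∂_0 = 0, rank ∂_1 = 9 ⇒ b_0 = 10 − 0 − 9 = 1; all invariant factors of ∂_1 are 1 so no torsion. So H_0 = Z.
rank ∂_1 = 9, rank ∂_2 = 1 ⇒ b_1 = 12 − 9 − 1 = 2; all invariant factors of ∂_2 are 1 so no torsion. So H_1 = Z^2.
rank ∂_2 = 1, rank ∂_3 = 0 ⇒ b_2 = 1 − 1 − 0 = 0. So H_2 = 0.

H_0 = Z,  H_1 = Z^2,  H_2 = 0.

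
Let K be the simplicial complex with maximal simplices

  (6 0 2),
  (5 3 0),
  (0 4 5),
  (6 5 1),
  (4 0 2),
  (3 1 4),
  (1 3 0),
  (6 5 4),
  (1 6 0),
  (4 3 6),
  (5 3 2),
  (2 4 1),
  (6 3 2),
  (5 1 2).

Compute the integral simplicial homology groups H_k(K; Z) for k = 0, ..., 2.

H_0 ≅ Z,  H_1 ≅ Z^2,  H_2 ≅ Z.

Take the total order 0 < 1 < 2 < 3 < 4 < 5 < 6 on the vertex set. Then K (dimension 2) consists of the simplices:

  0-simplices (7): [0], [1], [2], [3], [4], [5], [6]
  1-simplices (21): [0,1], [0,2], [0,3], [0,4], [0,5], [0,6], [1,2], [1,3], [1,4], [1,5], [1,6], [2,3], [2,4], [2,5], [2,6], [3,4], [3,5], [3,6], [4,5], [4,6], [5,6]
  2-simplices (14): [0,1,3], [0,1,6], [0,2,4], [0,2,6], [0,3,5], [0,4,5], [1,2,4], [1,2,5], [1,3,4], [1,5,6], [2,3,5], [2,3,6], [3,4,6], [4,5,6]

giving chain groups C_0 ≅ Z^7, C_1 ≅ Z^21, C_2 ≅ Z^14.

∂_1: C_1 → C_0 is given by ∂[p,q] = [q] − [p]. For instance
  ∂[2,3] = [3] − [2].
The 7×21 boundary matrix has rank 6 and Smith normal form diag(1,1,1,1,1,1).

∂_2: C_2 → C_1 acts by ∂[p,q,r] = [q,r] − [p,r] + [p,q]. For instance
  ∂[1,5,6] = [5,6] − [1,6] + [1,5],
  ∂[2,3,6] = [3,6] − [2,6] + [2,3].
As a 21×14 matrix over Z this has rank 13, with invariant factors (1,1,1,1,1,1,1,1,1,1,1,1,1).

Computing H_k = (kernel of ∂_k) / (image of ∂_{k+1}):

  H_0: rank C_0 − rank ∂_1 = 7 − 6 = 1, and the invariant factors of ∂_1 are all 1, so H_0 ≅ Z.
  H_1: rank ker ∂_1 − rank ∂_2 = (21 − 6) − 13 = 2, and the invariant factors of ∂_2 are all 1, so H_1 ≅ Z^2.
  H_2: rank ker ∂_2 − rank ∂_3 = (14 − 13) − 0 = 1, and there is no ∂_3, so H_2 ≅ Z.

As a check, the Euler characteristic is 7 − 21 + 14 = 0, which agrees with 1 − 2 + 1 = 0.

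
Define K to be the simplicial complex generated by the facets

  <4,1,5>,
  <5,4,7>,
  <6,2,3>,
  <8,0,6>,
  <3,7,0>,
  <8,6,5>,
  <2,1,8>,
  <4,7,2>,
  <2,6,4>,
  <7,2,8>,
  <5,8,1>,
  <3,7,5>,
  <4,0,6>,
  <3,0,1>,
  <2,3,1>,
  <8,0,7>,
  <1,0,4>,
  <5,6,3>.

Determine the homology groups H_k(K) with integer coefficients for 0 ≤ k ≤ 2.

K has 9 vertices, 27 edges, 18 triangles.
rank ∂_0 = 0, rank ∂_1 = 8 ⇒ b_0 = 9 − 0 − 8 = 1; all invariant factors of ∂_1 are 1 so no torsion. So H_0 = Z.
rank ∂_1 = 8, rank ∂_2 = 17 ⇒ b_1 = 27 − 8 − 17 = 2; all invariant factors of ∂_2 are 1 so no torsion. So H_1 = Z^2.
rank ∂_2 = 17, rank ∂_3 = 0 ⇒ b_2 = 18 − 17 − 0 = 1. So H_2 = Z.

H_0 ≅ Z,  H_1 ≅ Z^2,  H_2 ≅ Z.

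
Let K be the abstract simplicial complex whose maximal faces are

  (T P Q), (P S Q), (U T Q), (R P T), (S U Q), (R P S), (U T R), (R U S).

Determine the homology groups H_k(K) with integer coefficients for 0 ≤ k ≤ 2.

H_0 = Z,  H_1 = 0,  H_2 = Z.

K has 6 vertices, 12 edges, 8 triangles.
rank ∂_0 = 0, rank ∂_1 = 5 ⇒ b_0 = 6 − 0 − 5 = 1; all invariant factors of ∂_1 are 1 so no torsion. So H_0 ≅ Z.
rank ∂_1 = 5, rank ∂_2 = 7 ⇒ b_1 = 12 − 5 − 7 = 0; all invariant factors of ∂_2 are 1 so no torsion. So H_1 ≅ 0.
rank ∂_2 = 7, rank ∂_3 = 0 ⇒ b_2 = 8 − 7 − 0 = 1. So H_2 ≅ Z.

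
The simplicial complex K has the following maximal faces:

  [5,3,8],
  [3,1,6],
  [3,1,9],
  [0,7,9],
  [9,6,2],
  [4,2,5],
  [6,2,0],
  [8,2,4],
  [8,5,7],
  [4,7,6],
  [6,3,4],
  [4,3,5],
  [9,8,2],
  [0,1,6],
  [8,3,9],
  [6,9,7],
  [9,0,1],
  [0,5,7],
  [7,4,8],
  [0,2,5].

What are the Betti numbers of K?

b_0 = 1, b_1 = 1, b_2 = 0.

Order the vertices as 0 < 1 < 2 < 3 < 4 < 5 < 6 < 7 < 8 < 9. Listing each simplex with vertices in this order, K has dimension 2 with simplices:

  0-simplices (10): [0], [1], [2], [3], [4], [5], [6], [7], [8], [9]
  1-simplices (30): (30 of them)
  2-simplices (20): (20 of them)

so the chain groups are C_0 ≅ Z^10, C_1 ≅ Z^30, C_2 ≅ Z^20.

Boundary ∂_1: C_1 → C_0 sends each edge [p,q] (with p < q) to q − p. For instance
  ∂[0,1] = [1] − [0].
The 10×30 boundary matrix has rank 9 and Smith normal form diag(1,1,1,1,1,1,1,1,1).

∂_2: C_2 → C_1 acts by ∂[p,q,r] = [q,r] − [p,r] + [p,q]. For instance
  ∂[1,3,9] = [3,9] − [1,9] + [1,3],
  ∂[3,4,5] = [4,5] − [3,5] + [3,4].
As a 30×20 matrix over Z this has rank 20, with invariant factors (1,1,1,1,1,1,1,1,1,1,1,1,1,1,1,1,1,1,1,2).

Computing H_k = (kernel of ∂_k) / (image of ∂_{k+1}):

  H_0: rank C_0 − rank ∂_1 = 10 − 9 = 1, and the invariant factors of ∂_1 are all 1, so H_0 ≅ Z.
  H_1: rank ker ∂_1 − rank ∂_2 = (30 − 9) − 20 = 1, and ∂_2 has invariant factor 2 > 1, so H_1 ≅ Z ⊕ Z/2.
  H_2: rank ker ∂_2 − rank ∂_3 = (20 − 20) − 0 = 0, and there is no ∂_3, so H_2 ≅ 0.

As a check, the Euler characteristic is 10 − 30 + 20 = 0, which agrees with 1 − 1 + 0 = 0.

Hence the Betti numbers are b_0 = 1, b_1 = 1, b_2 = 0.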